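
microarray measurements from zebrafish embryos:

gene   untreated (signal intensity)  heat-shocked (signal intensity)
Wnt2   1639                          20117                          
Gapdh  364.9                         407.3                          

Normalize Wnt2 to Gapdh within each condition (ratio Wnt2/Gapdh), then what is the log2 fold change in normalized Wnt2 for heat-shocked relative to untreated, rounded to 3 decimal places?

Wnt2/Gapdh (untreated) = 1639 / 364.9 = 4.4916
Wnt2/Gapdh (heat-shocked) = 20117 / 407.3 = 49.391
Fold change = 49.391 / 4.4916 = 10.9962
log2(10.9962) = 3.4589

3.459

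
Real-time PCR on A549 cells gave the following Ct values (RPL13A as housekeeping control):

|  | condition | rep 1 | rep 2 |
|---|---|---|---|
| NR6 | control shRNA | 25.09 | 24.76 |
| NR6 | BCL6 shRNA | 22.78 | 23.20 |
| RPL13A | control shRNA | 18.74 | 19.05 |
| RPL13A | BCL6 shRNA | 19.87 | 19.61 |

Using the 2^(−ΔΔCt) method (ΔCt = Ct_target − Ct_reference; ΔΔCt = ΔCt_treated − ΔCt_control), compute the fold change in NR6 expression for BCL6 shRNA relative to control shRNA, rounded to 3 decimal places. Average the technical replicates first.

6.869

Mean Ct: NR6 control shRNA 24.925; NR6 BCL6 shRNA 22.990; RPL13A control shRNA 18.895; RPL13A BCL6 shRNA 19.740
ΔCt(control shRNA) = 24.925 − 18.895 = 6.030
ΔCt(BCL6 shRNA) = 22.990 − 19.740 = 3.250
ΔΔCt = 3.250 − 6.030 = -2.780
Fold change = 2^(−(-2.780)) = 2^2.780 = 6.8685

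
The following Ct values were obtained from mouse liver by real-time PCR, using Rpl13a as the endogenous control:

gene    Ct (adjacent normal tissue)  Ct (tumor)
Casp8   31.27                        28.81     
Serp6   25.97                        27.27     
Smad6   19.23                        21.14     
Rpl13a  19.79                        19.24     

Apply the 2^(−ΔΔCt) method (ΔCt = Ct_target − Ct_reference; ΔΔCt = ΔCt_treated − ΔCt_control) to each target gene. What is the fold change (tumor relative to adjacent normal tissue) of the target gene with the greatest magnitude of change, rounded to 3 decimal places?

0.182

Casp8: ΔΔCt = (28.81−19.24) − (31.27−19.79) = 9.57 − 11.48 = -1.91; fold change = 2^1.91 = 3.758
Serp6: ΔΔCt = (27.27−19.24) − (25.97−19.79) = 8.03 − 6.18 = 1.85; fold change = 2^-1.85 = 0.277
Smad6: ΔΔCt = (21.14−19.24) − (19.23−19.79) = 1.90 − (-0.56) = 2.46; fold change = 2^-2.46 = 0.182
Smad6 has the largest |ΔΔCt| = 2.46.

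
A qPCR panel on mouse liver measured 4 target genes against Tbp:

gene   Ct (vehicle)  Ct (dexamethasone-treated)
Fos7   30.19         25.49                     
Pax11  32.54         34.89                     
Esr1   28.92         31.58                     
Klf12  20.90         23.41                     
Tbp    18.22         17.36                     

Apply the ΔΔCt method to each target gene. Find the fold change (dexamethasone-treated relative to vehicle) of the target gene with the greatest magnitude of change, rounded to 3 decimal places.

Fos7: ΔΔCt = (25.49−17.36) − (30.19−18.22) = 8.13 − 11.97 = -3.84; fold change = 2^3.84 = 14.320
Pax11: ΔΔCt = (34.89−17.36) − (32.54−18.22) = 17.53 − 14.32 = 3.21; fold change = 2^-3.21 = 0.108
Esr1: ΔΔCt = (31.58−17.36) − (28.92−18.22) = 14.22 − 10.70 = 3.52; fold change = 2^-3.52 = 0.087
Klf12: ΔΔCt = (23.41−17.36) − (20.90−18.22) = 6.05 − 2.68 = 3.37; fold change = 2^-3.37 = 0.097
Fos7 has the largest |ΔΔCt| = 3.84.

14.320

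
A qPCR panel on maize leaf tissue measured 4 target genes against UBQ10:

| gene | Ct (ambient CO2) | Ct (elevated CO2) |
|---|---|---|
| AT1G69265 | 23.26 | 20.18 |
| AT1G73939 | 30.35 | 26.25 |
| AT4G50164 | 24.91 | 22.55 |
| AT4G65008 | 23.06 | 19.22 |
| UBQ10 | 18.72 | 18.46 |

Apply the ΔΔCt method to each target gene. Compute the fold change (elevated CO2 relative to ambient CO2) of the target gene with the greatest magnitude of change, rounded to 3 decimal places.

AT1G69265: ΔΔCt = (20.18−18.46) − (23.26−18.72) = 1.72 − 4.54 = -2.82; fold change = 2^2.82 = 7.062
AT1G73939: ΔΔCt = (26.25−18.46) − (30.35−18.72) = 7.79 − 11.63 = -3.84; fold change = 2^3.84 = 14.320
AT4G50164: ΔΔCt = (22.55−18.46) − (24.91−18.72) = 4.09 − 6.19 = -2.10; fold change = 2^2.10 = 4.287
AT4G65008: ΔΔCt = (19.22−18.46) − (23.06−18.72) = 0.76 − 4.34 = -3.58; fold change = 2^3.58 = 11.959
AT1G73939 has the largest |ΔΔCt| = 3.84.

14.320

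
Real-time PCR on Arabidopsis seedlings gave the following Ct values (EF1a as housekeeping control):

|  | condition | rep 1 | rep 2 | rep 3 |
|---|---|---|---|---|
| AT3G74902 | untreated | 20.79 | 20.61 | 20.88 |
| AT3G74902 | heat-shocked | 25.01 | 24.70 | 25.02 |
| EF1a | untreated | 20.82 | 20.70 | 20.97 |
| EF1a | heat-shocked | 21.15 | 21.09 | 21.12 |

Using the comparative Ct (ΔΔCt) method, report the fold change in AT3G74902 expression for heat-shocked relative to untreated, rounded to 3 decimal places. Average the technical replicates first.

Mean Ct: AT3G74902 untreated 20.760; AT3G74902 heat-shocked 24.910; EF1a untreated 20.830; EF1a heat-shocked 21.120
ΔCt(untreated) = 20.760 − 20.830 = -0.070
ΔCt(heat-shocked) = 24.910 − 21.120 = 3.790
ΔΔCt = 3.790 − (-0.070) = 3.860
Fold change = 2^(−3.860) = 0.0689

0.069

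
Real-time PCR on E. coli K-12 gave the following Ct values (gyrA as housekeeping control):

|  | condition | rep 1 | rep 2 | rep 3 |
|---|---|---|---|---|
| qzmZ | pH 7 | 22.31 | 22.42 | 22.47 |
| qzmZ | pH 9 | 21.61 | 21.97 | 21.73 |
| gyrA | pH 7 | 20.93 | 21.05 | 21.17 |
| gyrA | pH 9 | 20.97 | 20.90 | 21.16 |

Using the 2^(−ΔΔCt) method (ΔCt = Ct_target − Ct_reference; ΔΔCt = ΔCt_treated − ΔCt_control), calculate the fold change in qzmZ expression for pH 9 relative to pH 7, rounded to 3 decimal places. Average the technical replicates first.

Mean Ct: qzmZ pH 7 22.400; qzmZ pH 9 21.770; gyrA pH 7 21.050; gyrA pH 9 21.010
ΔCt(pH 7) = 22.400 − 21.050 = 1.350
ΔCt(pH 9) = 21.770 − 21.010 = 0.760
ΔΔCt = 0.760 − 1.350 = -0.590
Fold change = 2^(−(-0.590)) = 2^0.590 = 1.5052

1.505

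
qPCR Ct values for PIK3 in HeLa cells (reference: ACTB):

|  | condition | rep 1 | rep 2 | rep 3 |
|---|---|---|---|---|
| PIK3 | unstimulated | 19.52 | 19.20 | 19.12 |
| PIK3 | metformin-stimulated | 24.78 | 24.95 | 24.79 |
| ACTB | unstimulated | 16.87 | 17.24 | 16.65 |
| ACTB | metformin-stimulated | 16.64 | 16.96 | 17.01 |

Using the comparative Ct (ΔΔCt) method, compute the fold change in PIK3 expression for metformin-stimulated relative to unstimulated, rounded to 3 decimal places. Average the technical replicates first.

Mean Ct: PIK3 unstimulated 19.280; PIK3 metformin-stimulated 24.840; ACTB unstimulated 16.920; ACTB metformin-stimulated 16.870
ΔCt(unstimulated) = 19.280 − 16.920 = 2.360
ΔCt(metformin-stimulated) = 24.840 − 16.870 = 7.970
ΔΔCt = 7.970 − 2.360 = 5.610
Fold change = 2^(−5.610) = 0.0205

0.020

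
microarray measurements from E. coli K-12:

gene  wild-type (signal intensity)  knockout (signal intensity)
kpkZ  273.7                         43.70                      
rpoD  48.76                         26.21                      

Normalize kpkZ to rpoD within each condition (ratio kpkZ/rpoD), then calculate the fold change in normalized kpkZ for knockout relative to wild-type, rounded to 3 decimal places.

0.297

kpkZ/rpoD (wild-type) = 273.7 / 48.76 = 5.6132
kpkZ/rpoD (knockout) = 43.70 / 26.21 = 1.6673
Fold change = 1.6673 / 5.6132 = 0.2970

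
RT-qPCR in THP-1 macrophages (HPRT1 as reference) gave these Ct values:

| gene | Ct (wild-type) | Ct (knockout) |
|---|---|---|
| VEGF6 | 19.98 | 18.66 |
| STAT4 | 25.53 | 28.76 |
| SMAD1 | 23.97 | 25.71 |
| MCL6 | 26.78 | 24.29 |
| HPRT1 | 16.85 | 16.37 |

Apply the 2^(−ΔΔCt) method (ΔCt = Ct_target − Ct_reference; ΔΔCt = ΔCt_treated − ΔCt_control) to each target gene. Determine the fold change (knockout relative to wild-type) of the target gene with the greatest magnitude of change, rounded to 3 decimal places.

0.076

VEGF6: ΔΔCt = (18.66−16.37) − (19.98−16.85) = 2.29 − 3.13 = -0.84; fold change = 2^0.84 = 1.790
STAT4: ΔΔCt = (28.76−16.37) − (25.53−16.85) = 12.39 − 8.68 = 3.71; fold change = 2^-3.71 = 0.076
SMAD1: ΔΔCt = (25.71−16.37) − (23.97−16.85) = 9.34 − 7.12 = 2.22; fold change = 2^-2.22 = 0.215
MCL6: ΔΔCt = (24.29−16.37) − (26.78−16.85) = 7.92 − 9.93 = -2.01; fold change = 2^2.01 = 4.028
STAT4 has the largest |ΔΔCt| = 3.71.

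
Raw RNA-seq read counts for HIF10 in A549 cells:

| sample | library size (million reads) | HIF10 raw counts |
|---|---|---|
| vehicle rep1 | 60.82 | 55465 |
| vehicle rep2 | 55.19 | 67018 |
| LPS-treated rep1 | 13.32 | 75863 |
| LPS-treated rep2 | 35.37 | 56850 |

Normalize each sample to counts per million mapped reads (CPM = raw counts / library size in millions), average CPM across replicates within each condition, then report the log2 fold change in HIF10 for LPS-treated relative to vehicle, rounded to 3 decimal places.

CPM(vehicle rep1) = 55465 / 60.82 = 911.9533
CPM(vehicle rep2) = 67018 / 55.19 = 1214.3142
CPM(LPS-treated rep1) = 75863 / 13.32 = 5695.4204
CPM(LPS-treated rep2) = 56850 / 35.37 = 1607.2943
mean CPM(vehicle) = 1063.1337; mean CPM(LPS-treated) = 3651.3574
Fold change = 3651.3574 / 1063.1337 = 3.43452
log2(3.43452) = 1.7801

1.780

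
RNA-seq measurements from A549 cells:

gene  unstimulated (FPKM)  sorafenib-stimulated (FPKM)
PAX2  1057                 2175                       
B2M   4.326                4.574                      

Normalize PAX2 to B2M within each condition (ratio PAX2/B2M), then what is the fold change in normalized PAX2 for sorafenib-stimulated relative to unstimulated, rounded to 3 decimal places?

PAX2/B2M (unstimulated) = 1057 / 4.326 = 244.34
PAX2/B2M (sorafenib-stimulated) = 2175 / 4.574 = 475.51
Fold change = 475.51 / 244.34 = 1.9461

1.946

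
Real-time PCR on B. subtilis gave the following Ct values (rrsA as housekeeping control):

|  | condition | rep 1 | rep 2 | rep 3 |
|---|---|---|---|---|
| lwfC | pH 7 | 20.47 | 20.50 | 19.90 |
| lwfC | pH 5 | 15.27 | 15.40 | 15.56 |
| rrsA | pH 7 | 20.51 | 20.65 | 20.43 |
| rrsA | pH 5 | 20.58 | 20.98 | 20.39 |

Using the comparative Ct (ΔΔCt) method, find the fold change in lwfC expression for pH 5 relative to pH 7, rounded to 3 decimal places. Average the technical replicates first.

Mean Ct: lwfC pH 7 20.290; lwfC pH 5 15.410; rrsA pH 7 20.530; rrsA pH 5 20.650
ΔCt(pH 7) = 20.290 − 20.530 = -0.240
ΔCt(pH 5) = 15.410 − 20.650 = -5.240
ΔΔCt = -5.240 − (-0.240) = -5.000
Fold change = 2^(−(-5.000)) = 2^5.000 = 32.0000

32.000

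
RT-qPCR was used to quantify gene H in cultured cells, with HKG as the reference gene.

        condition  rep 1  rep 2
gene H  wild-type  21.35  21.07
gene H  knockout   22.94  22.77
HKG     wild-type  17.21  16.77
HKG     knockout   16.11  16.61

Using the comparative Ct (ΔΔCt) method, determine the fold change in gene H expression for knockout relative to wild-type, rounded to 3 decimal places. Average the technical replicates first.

Mean Ct: gene H wild-type 21.210; gene H knockout 22.855; HKG wild-type 16.990; HKG knockout 16.360
ΔCt(wild-type) = 21.210 − 16.990 = 4.220
ΔCt(knockout) = 22.855 − 16.360 = 6.495
ΔΔCt = 6.495 − 4.220 = 2.275
Fold change = 2^(−2.275) = 0.2066

0.207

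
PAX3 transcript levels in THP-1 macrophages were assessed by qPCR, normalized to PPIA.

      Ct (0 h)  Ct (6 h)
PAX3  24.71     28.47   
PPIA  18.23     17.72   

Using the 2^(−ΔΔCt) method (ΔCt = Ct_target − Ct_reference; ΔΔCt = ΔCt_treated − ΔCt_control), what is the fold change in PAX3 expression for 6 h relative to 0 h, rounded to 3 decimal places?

ΔCt(0 h) = 24.710 − 18.230 = 6.480
ΔCt(6 h) = 28.470 − 17.720 = 10.750
ΔΔCt = 10.750 − 6.480 = 4.270
Fold change = 2^(−4.270) = 0.0518

0.052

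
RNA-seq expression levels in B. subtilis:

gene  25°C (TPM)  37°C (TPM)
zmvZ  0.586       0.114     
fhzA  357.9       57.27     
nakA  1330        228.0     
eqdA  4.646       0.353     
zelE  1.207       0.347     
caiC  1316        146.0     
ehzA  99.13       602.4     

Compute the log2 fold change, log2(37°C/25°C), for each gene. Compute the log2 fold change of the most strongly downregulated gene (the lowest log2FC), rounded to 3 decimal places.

-3.718

log2(0.114/0.586) = -2.362  (zmvZ)
log2(57.27/357.9) = -2.644  (fhzA)
log2(228.0/1330) = -2.544  (nakA)
log2(0.353/4.646) = -3.718  (eqdA)
log2(0.347/1.207) = -1.798  (zelE)
log2(146.0/1316) = -3.172  (caiC)
log2(602.4/99.13) = 2.603  (ehzA)
eqdA is most strongly downregulated.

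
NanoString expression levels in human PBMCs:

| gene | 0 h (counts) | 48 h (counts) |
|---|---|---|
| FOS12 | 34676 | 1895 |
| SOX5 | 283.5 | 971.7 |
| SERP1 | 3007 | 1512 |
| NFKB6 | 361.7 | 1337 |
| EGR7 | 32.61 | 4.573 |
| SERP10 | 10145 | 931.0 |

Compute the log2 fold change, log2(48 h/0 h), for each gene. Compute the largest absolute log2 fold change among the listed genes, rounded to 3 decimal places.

4.194

log2(1895/34676) = -4.194  (FOS12)
log2(971.7/283.5) = 1.777  (SOX5)
log2(1512/3007) = -0.992  (SERP1)
log2(1337/361.7) = 1.886  (NFKB6)
log2(4.573/32.61) = -2.834  (EGR7)
log2(931.0/10145) = -3.446  (SERP10)
The largest magnitude belongs to FOS12.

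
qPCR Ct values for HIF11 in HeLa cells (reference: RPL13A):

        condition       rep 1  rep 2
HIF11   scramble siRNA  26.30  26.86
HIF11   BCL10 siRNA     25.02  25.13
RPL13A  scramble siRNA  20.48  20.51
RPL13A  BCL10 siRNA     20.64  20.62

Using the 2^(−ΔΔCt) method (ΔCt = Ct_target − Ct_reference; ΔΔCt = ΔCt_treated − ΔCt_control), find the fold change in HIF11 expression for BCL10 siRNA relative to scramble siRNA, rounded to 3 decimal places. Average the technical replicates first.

3.117

Mean Ct: HIF11 scramble siRNA 26.580; HIF11 BCL10 siRNA 25.075; RPL13A scramble siRNA 20.495; RPL13A BCL10 siRNA 20.630
ΔCt(scramble siRNA) = 26.580 − 20.495 = 6.085
ΔCt(BCL10 siRNA) = 25.075 − 20.630 = 4.445
ΔΔCt = 4.445 − 6.085 = -1.640
Fold change = 2^(−(-1.640)) = 2^1.640 = 3.1167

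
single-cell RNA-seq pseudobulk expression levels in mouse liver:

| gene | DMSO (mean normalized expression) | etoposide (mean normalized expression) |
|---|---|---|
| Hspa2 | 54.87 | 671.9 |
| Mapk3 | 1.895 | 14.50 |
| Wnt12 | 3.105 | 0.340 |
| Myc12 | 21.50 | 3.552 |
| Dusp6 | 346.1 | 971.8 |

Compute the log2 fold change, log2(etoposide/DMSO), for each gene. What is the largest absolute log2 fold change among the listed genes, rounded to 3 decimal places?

3.614

log2(671.9/54.87) = 3.614  (Hspa2)
log2(14.50/1.895) = 2.936  (Mapk3)
log2(0.340/3.105) = -3.191  (Wnt12)
log2(3.552/21.50) = -2.598  (Myc12)
log2(971.8/346.1) = 1.489  (Dusp6)
The largest magnitude belongs to Hspa2.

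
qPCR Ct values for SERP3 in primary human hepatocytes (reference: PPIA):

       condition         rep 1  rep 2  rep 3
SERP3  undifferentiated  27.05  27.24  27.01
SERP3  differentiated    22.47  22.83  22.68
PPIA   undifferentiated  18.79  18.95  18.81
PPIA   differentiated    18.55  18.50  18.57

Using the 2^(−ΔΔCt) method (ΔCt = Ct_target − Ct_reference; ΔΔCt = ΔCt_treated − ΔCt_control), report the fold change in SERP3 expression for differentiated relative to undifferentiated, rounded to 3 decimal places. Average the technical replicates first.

17.509

Mean Ct: SERP3 undifferentiated 27.100; SERP3 differentiated 22.660; PPIA undifferentiated 18.850; PPIA differentiated 18.540
ΔCt(undifferentiated) = 27.100 − 18.850 = 8.250
ΔCt(differentiated) = 22.660 − 18.540 = 4.120
ΔΔCt = 4.120 − 8.250 = -4.130
Fold change = 2^(−(-4.130)) = 2^4.130 = 17.5087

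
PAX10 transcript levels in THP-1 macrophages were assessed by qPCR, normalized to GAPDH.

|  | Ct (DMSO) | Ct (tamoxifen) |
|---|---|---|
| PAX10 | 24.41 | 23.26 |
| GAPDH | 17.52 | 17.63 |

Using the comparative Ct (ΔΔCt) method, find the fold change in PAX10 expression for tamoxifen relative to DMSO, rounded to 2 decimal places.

2.39

ΔCt(DMSO) = 24.410 − 17.520 = 6.890
ΔCt(tamoxifen) = 23.260 − 17.630 = 5.630
ΔΔCt = 5.630 − 6.890 = -1.260
Fold change = 2^(−(-1.260)) = 2^1.260 = 2.395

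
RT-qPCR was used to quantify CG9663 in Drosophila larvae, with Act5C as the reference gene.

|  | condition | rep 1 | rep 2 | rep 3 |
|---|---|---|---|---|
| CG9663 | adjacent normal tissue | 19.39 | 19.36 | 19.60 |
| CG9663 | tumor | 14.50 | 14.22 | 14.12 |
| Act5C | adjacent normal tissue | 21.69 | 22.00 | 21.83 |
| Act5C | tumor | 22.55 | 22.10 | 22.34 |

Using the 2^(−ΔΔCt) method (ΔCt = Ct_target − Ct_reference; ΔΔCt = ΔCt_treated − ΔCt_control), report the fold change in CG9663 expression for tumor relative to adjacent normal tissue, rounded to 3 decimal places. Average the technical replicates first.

50.563

Mean Ct: CG9663 adjacent normal tissue 19.450; CG9663 tumor 14.280; Act5C adjacent normal tissue 21.840; Act5C tumor 22.330
ΔCt(adjacent normal tissue) = 19.450 − 21.840 = -2.390
ΔCt(tumor) = 14.280 − 22.330 = -8.050
ΔΔCt = -8.050 − (-2.390) = -5.660
Fold change = 2^(−(-5.660)) = 2^5.660 = 50.5626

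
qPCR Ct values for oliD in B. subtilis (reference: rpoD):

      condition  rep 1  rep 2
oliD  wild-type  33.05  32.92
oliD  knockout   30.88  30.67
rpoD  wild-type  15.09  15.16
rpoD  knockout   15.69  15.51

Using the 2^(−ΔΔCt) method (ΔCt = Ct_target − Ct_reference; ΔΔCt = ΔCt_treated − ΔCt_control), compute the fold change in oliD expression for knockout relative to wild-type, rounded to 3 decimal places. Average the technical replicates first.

6.431

Mean Ct: oliD wild-type 32.985; oliD knockout 30.775; rpoD wild-type 15.125; rpoD knockout 15.600
ΔCt(wild-type) = 32.985 − 15.125 = 17.860
ΔCt(knockout) = 30.775 − 15.600 = 15.175
ΔΔCt = 15.175 − 17.860 = -2.685
Fold change = 2^(−(-2.685)) = 2^2.685 = 6.4308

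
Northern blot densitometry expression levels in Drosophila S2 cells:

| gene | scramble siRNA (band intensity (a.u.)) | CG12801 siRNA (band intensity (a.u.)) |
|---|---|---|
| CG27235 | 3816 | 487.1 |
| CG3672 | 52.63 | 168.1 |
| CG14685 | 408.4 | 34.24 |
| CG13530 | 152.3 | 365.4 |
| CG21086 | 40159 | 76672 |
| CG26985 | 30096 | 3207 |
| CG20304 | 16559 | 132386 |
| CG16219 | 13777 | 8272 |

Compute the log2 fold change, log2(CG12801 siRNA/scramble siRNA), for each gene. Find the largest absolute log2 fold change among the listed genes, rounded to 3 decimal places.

3.576

log2(487.1/3816) = -2.970  (CG27235)
log2(168.1/52.63) = 1.675  (CG3672)
log2(34.24/408.4) = -3.576  (CG14685)
log2(365.4/152.3) = 1.263  (CG13530)
log2(76672/40159) = 0.933  (CG21086)
log2(3207/30096) = -3.230  (CG26985)
log2(132386/16559) = 2.999  (CG20304)
log2(8272/13777) = -0.736  (CG16219)
The largest magnitude belongs to CG14685.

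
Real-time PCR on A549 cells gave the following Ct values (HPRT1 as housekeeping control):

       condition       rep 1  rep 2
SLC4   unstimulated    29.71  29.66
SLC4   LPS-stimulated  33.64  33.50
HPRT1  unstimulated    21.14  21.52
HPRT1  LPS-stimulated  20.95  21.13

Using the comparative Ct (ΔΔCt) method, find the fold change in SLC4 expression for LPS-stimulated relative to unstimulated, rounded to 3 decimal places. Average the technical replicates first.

Mean Ct: SLC4 unstimulated 29.685; SLC4 LPS-stimulated 33.570; HPRT1 unstimulated 21.330; HPRT1 LPS-stimulated 21.040
ΔCt(unstimulated) = 29.685 − 21.330 = 8.355
ΔCt(LPS-stimulated) = 33.570 − 21.040 = 12.530
ΔΔCt = 12.530 − 8.355 = 4.175
Fold change = 2^(−4.175) = 0.0554

0.055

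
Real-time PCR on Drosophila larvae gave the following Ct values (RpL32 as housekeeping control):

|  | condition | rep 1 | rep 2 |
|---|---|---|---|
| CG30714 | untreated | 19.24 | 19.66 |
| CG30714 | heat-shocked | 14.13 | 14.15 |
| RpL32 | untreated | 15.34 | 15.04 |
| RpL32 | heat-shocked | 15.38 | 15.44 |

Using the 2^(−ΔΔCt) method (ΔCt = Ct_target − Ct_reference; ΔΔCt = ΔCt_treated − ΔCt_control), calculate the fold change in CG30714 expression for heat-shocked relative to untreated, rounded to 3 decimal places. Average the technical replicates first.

46.206

Mean Ct: CG30714 untreated 19.450; CG30714 heat-shocked 14.140; RpL32 untreated 15.190; RpL32 heat-shocked 15.410
ΔCt(untreated) = 19.450 − 15.190 = 4.260
ΔCt(heat-shocked) = 14.140 − 15.410 = -1.270
ΔΔCt = -1.270 − 4.260 = -5.530
Fold change = 2^(−(-5.530)) = 2^5.530 = 46.2057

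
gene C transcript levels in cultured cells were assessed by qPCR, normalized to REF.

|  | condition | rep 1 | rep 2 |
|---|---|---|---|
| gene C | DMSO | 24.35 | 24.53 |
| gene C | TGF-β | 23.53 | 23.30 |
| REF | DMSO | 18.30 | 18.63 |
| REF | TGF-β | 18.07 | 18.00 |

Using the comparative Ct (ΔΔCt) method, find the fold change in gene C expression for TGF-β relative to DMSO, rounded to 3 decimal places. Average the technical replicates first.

1.510

Mean Ct: gene C DMSO 24.440; gene C TGF-β 23.415; REF DMSO 18.465; REF TGF-β 18.035
ΔCt(DMSO) = 24.440 − 18.465 = 5.975
ΔCt(TGF-β) = 23.415 − 18.035 = 5.380
ΔΔCt = 5.380 − 5.975 = -0.595
Fold change = 2^(−(-0.595)) = 2^0.595 = 1.5105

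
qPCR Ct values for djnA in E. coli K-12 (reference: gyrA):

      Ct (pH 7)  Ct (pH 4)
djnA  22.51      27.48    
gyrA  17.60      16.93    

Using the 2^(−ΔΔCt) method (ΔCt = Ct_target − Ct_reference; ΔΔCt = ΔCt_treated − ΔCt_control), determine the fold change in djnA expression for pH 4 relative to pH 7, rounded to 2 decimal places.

0.02

ΔCt(pH 7) = 22.510 − 17.600 = 4.910
ΔCt(pH 4) = 27.480 − 16.930 = 10.550
ΔΔCt = 10.550 − 4.910 = 5.640
Fold change = 2^(−5.640) = 0.020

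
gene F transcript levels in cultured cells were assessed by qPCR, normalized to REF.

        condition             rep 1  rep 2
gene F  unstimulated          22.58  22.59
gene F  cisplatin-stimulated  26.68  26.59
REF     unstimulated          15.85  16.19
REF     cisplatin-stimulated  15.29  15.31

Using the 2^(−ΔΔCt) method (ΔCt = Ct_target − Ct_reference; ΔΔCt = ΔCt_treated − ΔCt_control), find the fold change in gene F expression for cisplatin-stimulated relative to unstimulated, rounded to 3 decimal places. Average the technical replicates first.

0.037

Mean Ct: gene F unstimulated 22.585; gene F cisplatin-stimulated 26.635; REF unstimulated 16.020; REF cisplatin-stimulated 15.300
ΔCt(unstimulated) = 22.585 − 16.020 = 6.565
ΔCt(cisplatin-stimulated) = 26.635 − 15.300 = 11.335
ΔΔCt = 11.335 − 6.565 = 4.770
Fold change = 2^(−4.770) = 0.0367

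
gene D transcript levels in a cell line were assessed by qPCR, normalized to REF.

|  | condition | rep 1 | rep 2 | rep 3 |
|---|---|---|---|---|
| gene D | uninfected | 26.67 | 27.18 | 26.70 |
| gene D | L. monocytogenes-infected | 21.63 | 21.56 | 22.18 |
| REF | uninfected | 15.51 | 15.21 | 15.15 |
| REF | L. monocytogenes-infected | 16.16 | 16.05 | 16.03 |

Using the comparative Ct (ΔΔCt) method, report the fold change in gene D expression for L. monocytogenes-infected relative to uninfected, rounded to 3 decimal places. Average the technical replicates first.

Mean Ct: gene D uninfected 26.850; gene D L. monocytogenes-infected 21.790; REF uninfected 15.290; REF L. monocytogenes-infected 16.080
ΔCt(uninfected) = 26.850 − 15.290 = 11.560
ΔCt(L. monocytogenes-infected) = 21.790 − 16.080 = 5.710
ΔΔCt = 5.710 − 11.560 = -5.850
Fold change = 2^(−(-5.850)) = 2^5.850 = 57.6800

57.680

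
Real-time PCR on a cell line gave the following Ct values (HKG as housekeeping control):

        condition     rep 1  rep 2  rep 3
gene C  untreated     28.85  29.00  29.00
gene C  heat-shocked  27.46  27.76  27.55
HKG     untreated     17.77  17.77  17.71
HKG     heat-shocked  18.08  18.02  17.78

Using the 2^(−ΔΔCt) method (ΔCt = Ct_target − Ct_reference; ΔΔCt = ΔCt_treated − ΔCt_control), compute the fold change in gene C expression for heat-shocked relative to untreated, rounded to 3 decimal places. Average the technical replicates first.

2.969

Mean Ct: gene C untreated 28.950; gene C heat-shocked 27.590; HKG untreated 17.750; HKG heat-shocked 17.960
ΔCt(untreated) = 28.950 − 17.750 = 11.200
ΔCt(heat-shocked) = 27.590 − 17.960 = 9.630
ΔΔCt = 9.630 − 11.200 = -1.570
Fold change = 2^(−(-1.570)) = 2^1.570 = 2.9690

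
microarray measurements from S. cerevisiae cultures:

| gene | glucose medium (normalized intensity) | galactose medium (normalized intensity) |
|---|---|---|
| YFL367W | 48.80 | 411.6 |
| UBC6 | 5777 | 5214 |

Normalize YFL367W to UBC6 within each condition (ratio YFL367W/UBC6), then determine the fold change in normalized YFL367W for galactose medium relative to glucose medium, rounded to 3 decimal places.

YFL367W/UBC6 (glucose medium) = 48.80 / 5777 = 0.0084473
YFL367W/UBC6 (galactose medium) = 411.6 / 5214 = 0.078941
Fold change = 0.078941 / 0.0084473 = 9.3452

9.345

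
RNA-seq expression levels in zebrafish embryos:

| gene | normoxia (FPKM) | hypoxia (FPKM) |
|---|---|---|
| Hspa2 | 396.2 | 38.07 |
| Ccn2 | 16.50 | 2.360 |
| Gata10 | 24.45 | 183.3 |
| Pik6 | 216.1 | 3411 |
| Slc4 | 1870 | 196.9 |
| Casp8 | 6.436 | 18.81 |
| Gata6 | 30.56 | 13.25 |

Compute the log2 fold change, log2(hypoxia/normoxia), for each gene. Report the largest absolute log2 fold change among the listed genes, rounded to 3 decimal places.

log2(38.07/396.2) = -3.380  (Hspa2)
log2(2.360/16.50) = -2.806  (Ccn2)
log2(183.3/24.45) = 2.906  (Gata10)
log2(3411/216.1) = 3.980  (Pik6)
log2(196.9/1870) = -3.248  (Slc4)
log2(18.81/6.436) = 1.547  (Casp8)
log2(13.25/30.56) = -1.206  (Gata6)
The largest magnitude belongs to Pik6.

3.980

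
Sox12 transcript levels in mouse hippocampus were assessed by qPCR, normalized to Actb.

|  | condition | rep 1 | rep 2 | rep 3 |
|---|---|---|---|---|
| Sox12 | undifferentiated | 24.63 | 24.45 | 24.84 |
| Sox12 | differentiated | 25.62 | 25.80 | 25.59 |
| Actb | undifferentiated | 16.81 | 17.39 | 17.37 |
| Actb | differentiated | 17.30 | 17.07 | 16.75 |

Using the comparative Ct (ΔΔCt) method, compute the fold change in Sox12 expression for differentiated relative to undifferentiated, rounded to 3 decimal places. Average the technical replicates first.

0.441

Mean Ct: Sox12 undifferentiated 24.640; Sox12 differentiated 25.670; Actb undifferentiated 17.190; Actb differentiated 17.040
ΔCt(undifferentiated) = 24.640 − 17.190 = 7.450
ΔCt(differentiated) = 25.670 − 17.040 = 8.630
ΔΔCt = 8.630 − 7.450 = 1.180
Fold change = 2^(−1.180) = 0.4414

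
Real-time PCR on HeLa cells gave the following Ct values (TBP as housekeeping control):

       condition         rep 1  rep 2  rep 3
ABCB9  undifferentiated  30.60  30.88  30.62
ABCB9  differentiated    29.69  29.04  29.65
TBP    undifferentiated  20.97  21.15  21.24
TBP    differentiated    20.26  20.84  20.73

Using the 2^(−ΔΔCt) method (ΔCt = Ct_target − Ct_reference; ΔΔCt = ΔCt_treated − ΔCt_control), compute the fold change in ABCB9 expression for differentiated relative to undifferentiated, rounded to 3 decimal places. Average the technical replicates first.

1.659

Mean Ct: ABCB9 undifferentiated 30.700; ABCB9 differentiated 29.460; TBP undifferentiated 21.120; TBP differentiated 20.610
ΔCt(undifferentiated) = 30.700 − 21.120 = 9.580
ΔCt(differentiated) = 29.460 − 20.610 = 8.850
ΔΔCt = 8.850 − 9.580 = -0.730
Fold change = 2^(−(-0.730)) = 2^0.730 = 1.6586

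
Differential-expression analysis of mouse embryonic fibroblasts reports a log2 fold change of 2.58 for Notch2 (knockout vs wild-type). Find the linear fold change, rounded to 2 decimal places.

Fold change = 2^(2.58) = 5.979

5.98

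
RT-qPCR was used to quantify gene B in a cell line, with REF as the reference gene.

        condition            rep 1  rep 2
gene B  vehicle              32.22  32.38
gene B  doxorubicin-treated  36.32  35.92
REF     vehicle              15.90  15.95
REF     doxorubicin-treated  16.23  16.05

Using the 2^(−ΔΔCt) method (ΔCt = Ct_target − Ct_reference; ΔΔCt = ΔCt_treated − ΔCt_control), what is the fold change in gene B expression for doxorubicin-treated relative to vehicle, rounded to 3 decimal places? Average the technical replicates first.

Mean Ct: gene B vehicle 32.300; gene B doxorubicin-treated 36.120; REF vehicle 15.925; REF doxorubicin-treated 16.140
ΔCt(vehicle) = 32.300 − 15.925 = 16.375
ΔCt(doxorubicin-treated) = 36.120 − 16.140 = 19.980
ΔΔCt = 19.980 − 16.375 = 3.605
Fold change = 2^(−3.605) = 0.0822

0.082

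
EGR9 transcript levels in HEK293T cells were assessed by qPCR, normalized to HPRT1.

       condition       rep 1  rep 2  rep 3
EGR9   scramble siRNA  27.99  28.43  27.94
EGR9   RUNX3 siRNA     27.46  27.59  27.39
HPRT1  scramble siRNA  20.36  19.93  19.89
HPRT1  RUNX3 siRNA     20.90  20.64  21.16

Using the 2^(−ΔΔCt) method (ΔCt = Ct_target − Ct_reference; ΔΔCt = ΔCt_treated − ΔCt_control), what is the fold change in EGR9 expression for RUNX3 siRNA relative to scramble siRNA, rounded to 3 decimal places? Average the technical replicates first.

Mean Ct: EGR9 scramble siRNA 28.120; EGR9 RUNX3 siRNA 27.480; HPRT1 scramble siRNA 20.060; HPRT1 RUNX3 siRNA 20.900
ΔCt(scramble siRNA) = 28.120 − 20.060 = 8.060
ΔCt(RUNX3 siRNA) = 27.480 − 20.900 = 6.580
ΔΔCt = 6.580 − 8.060 = -1.480
Fold change = 2^(−(-1.480)) = 2^1.480 = 2.7895

2.789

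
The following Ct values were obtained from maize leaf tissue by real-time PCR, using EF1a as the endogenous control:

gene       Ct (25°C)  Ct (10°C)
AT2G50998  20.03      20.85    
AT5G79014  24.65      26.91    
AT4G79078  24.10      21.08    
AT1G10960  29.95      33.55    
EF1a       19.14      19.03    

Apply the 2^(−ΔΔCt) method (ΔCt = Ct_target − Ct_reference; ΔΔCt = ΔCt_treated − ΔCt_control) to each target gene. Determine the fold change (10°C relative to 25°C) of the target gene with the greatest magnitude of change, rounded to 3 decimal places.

AT2G50998: ΔΔCt = (20.85−19.03) − (20.03−19.14) = 1.82 − 0.89 = 0.93; fold change = 2^-0.93 = 0.525
AT5G79014: ΔΔCt = (26.91−19.03) − (24.65−19.14) = 7.88 − 5.51 = 2.37; fold change = 2^-2.37 = 0.193
AT4G79078: ΔΔCt = (21.08−19.03) − (24.10−19.14) = 2.05 − 4.96 = -2.91; fold change = 2^2.91 = 7.516
AT1G10960: ΔΔCt = (33.55−19.03) − (29.95−19.14) = 14.52 − 10.81 = 3.71; fold change = 2^-3.71 = 0.076
AT1G10960 has the largest |ΔΔCt| = 3.71.

0.076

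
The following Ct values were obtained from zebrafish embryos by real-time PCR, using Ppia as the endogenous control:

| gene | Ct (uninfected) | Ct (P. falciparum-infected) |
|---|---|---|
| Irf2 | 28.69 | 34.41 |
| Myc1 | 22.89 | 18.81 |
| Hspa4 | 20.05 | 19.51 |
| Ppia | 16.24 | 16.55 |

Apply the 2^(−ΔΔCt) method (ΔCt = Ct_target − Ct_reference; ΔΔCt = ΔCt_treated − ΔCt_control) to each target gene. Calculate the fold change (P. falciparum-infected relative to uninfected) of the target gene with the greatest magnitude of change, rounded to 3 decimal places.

Irf2: ΔΔCt = (34.41−16.55) − (28.69−16.24) = 17.86 − 12.45 = 5.41; fold change = 2^-5.41 = 0.024
Myc1: ΔΔCt = (18.81−16.55) − (22.89−16.24) = 2.26 − 6.65 = -4.39; fold change = 2^4.39 = 20.966
Hspa4: ΔΔCt = (19.51−16.55) − (20.05−16.24) = 2.96 − 3.81 = -0.85; fold change = 2^0.85 = 1.803
Irf2 has the largest |ΔΔCt| = 5.41.

0.024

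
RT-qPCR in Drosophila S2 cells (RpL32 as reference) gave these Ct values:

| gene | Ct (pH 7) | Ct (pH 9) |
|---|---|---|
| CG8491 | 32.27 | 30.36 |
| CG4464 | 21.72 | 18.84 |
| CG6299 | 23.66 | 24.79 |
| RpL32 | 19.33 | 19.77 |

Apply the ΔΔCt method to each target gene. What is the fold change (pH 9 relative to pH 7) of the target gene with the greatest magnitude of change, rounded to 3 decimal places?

9.987

CG8491: ΔΔCt = (30.36−19.77) − (32.27−19.33) = 10.59 − 12.94 = -2.35; fold change = 2^2.35 = 5.098
CG4464: ΔΔCt = (18.84−19.77) − (21.72−19.33) = -0.93 − 2.39 = -3.32; fold change = 2^3.32 = 9.987
CG6299: ΔΔCt = (24.79−19.77) − (23.66−19.33) = 5.02 − 4.33 = 0.69; fold change = 2^-0.69 = 0.620
CG4464 has the largest |ΔΔCt| = 3.32.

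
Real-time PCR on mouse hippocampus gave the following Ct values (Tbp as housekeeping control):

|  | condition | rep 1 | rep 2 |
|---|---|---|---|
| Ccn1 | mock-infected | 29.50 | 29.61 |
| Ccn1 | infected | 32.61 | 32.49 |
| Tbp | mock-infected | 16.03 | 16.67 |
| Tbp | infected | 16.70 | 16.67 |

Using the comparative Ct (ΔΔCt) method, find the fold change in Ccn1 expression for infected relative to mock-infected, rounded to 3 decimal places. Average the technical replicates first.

0.158

Mean Ct: Ccn1 mock-infected 29.555; Ccn1 infected 32.550; Tbp mock-infected 16.350; Tbp infected 16.685
ΔCt(mock-infected) = 29.555 − 16.350 = 13.205
ΔCt(infected) = 32.550 − 16.685 = 15.865
ΔΔCt = 15.865 − 13.205 = 2.660
Fold change = 2^(−2.660) = 0.1582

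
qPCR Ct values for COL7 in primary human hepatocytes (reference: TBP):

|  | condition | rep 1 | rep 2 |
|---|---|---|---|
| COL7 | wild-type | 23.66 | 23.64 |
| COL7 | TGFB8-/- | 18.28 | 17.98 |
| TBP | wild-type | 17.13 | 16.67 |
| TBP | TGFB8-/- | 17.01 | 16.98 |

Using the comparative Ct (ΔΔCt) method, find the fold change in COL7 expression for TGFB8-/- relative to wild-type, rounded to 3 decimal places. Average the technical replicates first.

Mean Ct: COL7 wild-type 23.650; COL7 TGFB8-/- 18.130; TBP wild-type 16.900; TBP TGFB8-/- 16.995
ΔCt(wild-type) = 23.650 − 16.900 = 6.750
ΔCt(TGFB8-/-) = 18.130 − 16.995 = 1.135
ΔΔCt = 1.135 − 6.750 = -5.615
Fold change = 2^(−(-5.615)) = 2^5.615 = 49.0099

49.010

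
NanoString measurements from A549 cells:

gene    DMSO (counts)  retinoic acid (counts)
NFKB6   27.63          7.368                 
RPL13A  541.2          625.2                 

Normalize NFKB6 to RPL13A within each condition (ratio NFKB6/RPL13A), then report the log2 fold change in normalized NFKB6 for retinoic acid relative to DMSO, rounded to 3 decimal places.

NFKB6/RPL13A (DMSO) = 27.63 / 541.2 = 0.051053
NFKB6/RPL13A (retinoic acid) = 7.368 / 625.2 = 0.011785
Fold change = 0.011785 / 0.051053 = 0.2308
log2(0.2308) = -2.1150

-2.115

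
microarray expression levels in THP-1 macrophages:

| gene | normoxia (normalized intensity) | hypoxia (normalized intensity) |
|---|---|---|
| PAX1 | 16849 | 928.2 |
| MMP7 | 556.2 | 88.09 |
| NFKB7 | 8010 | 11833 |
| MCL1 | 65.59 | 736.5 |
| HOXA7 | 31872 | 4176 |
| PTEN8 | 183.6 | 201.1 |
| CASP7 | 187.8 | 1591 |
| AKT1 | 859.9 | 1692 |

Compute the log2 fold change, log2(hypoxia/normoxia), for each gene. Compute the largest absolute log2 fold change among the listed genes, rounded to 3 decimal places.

4.182

log2(928.2/16849) = -4.182  (PAX1)
log2(88.09/556.2) = -2.659  (MMP7)
log2(11833/8010) = 0.563  (NFKB7)
log2(736.5/65.59) = 3.489  (MCL1)
log2(4176/31872) = -2.932  (HOXA7)
log2(201.1/183.6) = 0.131  (PTEN8)
log2(1591/187.8) = 3.083  (CASP7)
log2(1692/859.9) = 0.976  (AKT1)
The largest magnitude belongs to PAX1.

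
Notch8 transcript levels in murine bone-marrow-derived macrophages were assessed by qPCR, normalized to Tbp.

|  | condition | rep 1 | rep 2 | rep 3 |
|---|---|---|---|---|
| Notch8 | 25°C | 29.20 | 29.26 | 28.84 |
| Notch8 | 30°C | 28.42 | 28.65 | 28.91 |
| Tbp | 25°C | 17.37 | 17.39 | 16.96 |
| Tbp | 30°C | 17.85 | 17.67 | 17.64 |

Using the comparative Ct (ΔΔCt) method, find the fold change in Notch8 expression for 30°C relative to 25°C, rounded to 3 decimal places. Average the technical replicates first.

1.892

Mean Ct: Notch8 25°C 29.100; Notch8 30°C 28.660; Tbp 25°C 17.240; Tbp 30°C 17.720
ΔCt(25°C) = 29.100 − 17.240 = 11.860
ΔCt(30°C) = 28.660 − 17.720 = 10.940
ΔΔCt = 10.940 − 11.860 = -0.920
Fold change = 2^(−(-0.920)) = 2^0.920 = 1.8921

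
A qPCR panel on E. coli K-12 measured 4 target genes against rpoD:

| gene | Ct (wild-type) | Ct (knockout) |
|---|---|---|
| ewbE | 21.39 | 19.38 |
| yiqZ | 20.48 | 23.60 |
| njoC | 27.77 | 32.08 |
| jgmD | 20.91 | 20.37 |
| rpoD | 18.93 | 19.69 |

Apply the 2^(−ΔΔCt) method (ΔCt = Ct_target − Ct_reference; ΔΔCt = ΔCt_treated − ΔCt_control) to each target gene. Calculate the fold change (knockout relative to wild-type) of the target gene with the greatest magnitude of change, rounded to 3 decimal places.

ewbE: ΔΔCt = (19.38−19.69) − (21.39−18.93) = -0.31 − 2.46 = -2.77; fold change = 2^2.77 = 6.821
yiqZ: ΔΔCt = (23.60−19.69) − (20.48−18.93) = 3.91 − 1.55 = 2.36; fold change = 2^-2.36 = 0.195
njoC: ΔΔCt = (32.08−19.69) − (27.77−18.93) = 12.39 − 8.84 = 3.55; fold change = 2^-3.55 = 0.085
jgmD: ΔΔCt = (20.37−19.69) − (20.91−18.93) = 0.68 − 1.98 = -1.30; fold change = 2^1.30 = 2.462
njoC has the largest |ΔΔCt| = 3.55.

0.085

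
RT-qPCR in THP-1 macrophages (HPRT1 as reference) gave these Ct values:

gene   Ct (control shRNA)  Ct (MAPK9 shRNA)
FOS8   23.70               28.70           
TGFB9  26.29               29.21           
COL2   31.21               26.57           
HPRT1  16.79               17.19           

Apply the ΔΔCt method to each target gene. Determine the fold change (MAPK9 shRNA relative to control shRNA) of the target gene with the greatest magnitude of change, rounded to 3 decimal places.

32.900

FOS8: ΔΔCt = (28.70−17.19) − (23.70−16.79) = 11.51 − 6.91 = 4.60; fold change = 2^-4.60 = 0.041
TGFB9: ΔΔCt = (29.21−17.19) − (26.29−16.79) = 12.02 − 9.50 = 2.52; fold change = 2^-2.52 = 0.174
COL2: ΔΔCt = (26.57−17.19) − (31.21−16.79) = 9.38 − 14.42 = -5.04; fold change = 2^5.04 = 32.900
COL2 has the largest |ΔΔCt| = 5.04.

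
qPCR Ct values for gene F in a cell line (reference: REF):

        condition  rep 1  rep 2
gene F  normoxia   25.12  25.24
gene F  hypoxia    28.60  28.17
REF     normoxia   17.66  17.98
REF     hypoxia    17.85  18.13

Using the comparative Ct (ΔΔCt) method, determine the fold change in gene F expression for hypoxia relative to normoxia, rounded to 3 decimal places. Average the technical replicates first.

Mean Ct: gene F normoxia 25.180; gene F hypoxia 28.385; REF normoxia 17.820; REF hypoxia 17.990
ΔCt(normoxia) = 25.180 − 17.820 = 7.360
ΔCt(hypoxia) = 28.385 − 17.990 = 10.395
ΔΔCt = 10.395 − 7.360 = 3.035
Fold change = 2^(−3.035) = 0.1220

0.122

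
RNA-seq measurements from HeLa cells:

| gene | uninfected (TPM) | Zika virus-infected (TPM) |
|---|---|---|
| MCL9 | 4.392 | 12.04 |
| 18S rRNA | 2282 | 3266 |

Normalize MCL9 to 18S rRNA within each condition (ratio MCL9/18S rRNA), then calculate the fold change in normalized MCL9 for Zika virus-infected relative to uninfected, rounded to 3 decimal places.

1.915

MCL9/18S rRNA (uninfected) = 4.392 / 2282 = 0.0019246
MCL9/18S rRNA (Zika virus-infected) = 12.04 / 3266 = 0.0036865
Fold change = 0.0036865 / 0.0019246 = 1.9154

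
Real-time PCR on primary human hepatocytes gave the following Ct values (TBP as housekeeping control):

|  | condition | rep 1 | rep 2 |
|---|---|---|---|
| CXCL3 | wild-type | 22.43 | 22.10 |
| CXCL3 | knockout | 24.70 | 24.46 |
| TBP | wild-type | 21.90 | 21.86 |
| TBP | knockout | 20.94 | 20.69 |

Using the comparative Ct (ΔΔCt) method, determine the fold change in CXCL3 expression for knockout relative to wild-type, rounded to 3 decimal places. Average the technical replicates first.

0.096

Mean Ct: CXCL3 wild-type 22.265; CXCL3 knockout 24.580; TBP wild-type 21.880; TBP knockout 20.815
ΔCt(wild-type) = 22.265 − 21.880 = 0.385
ΔCt(knockout) = 24.580 − 20.815 = 3.765
ΔΔCt = 3.765 − 0.385 = 3.380
Fold change = 2^(−3.380) = 0.0961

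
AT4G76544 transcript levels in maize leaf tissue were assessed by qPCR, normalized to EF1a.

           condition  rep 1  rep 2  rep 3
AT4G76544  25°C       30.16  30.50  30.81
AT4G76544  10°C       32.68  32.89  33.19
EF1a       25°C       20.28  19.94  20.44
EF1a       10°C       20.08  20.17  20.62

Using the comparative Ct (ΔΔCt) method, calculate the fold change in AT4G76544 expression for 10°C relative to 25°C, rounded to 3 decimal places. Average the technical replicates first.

Mean Ct: AT4G76544 25°C 30.490; AT4G76544 10°C 32.920; EF1a 25°C 20.220; EF1a 10°C 20.290
ΔCt(25°C) = 30.490 − 20.220 = 10.270
ΔCt(10°C) = 32.920 − 20.290 = 12.630
ΔΔCt = 12.630 − 10.270 = 2.360
Fold change = 2^(−2.360) = 0.1948

0.195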